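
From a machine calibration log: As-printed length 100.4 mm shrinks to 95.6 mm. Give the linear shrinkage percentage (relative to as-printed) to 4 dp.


Shrinkage = ((100.4-95.6)/100.4)*100 = 4.7809 %


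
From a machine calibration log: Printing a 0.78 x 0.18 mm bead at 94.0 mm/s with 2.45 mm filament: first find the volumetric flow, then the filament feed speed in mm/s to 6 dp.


Q = 0.78 * 0.18 * 94.0 = 13.1976 mm^3/s
A_fil = pi*(2.45/2)^2 = 4.71435248 mm^2
v_feed = 13.1976 / 4.71435248 = 2.799451 mm/s


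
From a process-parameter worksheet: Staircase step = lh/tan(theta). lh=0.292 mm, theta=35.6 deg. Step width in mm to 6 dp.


step = 0.292 / tan(35.6) = 0.407861 mm


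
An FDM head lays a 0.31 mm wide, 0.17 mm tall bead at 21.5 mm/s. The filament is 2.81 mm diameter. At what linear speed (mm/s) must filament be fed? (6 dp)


Q = 0.31 * 0.17 * 21.5 = 1.13305 mm^3/s
A_fil = pi*(2.81/2)^2 = 6.20158244 mm^2
v_feed = 1.13305 / 6.20158244 = 0.182703 mm/s


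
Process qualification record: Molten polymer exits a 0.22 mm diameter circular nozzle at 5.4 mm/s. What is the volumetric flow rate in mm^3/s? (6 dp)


A = pi*(0.22/2)^2 = 0.03801327 mm^2
Q = 0.03801327 * 5.4 = 0.205272 mm^3/s


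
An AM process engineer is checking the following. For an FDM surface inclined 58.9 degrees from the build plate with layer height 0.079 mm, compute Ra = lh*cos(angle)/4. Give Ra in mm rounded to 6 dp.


Ra = 0.079 * cos(58.9) / 4 = 0.010202 mm


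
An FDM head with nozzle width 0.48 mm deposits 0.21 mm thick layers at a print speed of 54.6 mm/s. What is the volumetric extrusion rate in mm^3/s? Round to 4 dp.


Rate = 0.48 * 0.21 * 54.6 = 5.5037 mm^3/s


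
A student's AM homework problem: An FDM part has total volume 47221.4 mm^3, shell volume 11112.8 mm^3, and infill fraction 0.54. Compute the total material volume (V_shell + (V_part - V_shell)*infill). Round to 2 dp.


V_infill = (47221.4 - 11112.8) * 0.54 = 19498.64
V_total = 11112.8 + 19498.64 = 30611.44 mm^3


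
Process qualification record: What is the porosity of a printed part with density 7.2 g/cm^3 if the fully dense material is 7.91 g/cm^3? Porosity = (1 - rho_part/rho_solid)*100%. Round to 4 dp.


Porosity = (1-7.2/7.91)*100 = 8.976 %


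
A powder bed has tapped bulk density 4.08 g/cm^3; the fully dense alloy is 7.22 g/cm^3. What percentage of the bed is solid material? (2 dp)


Packing = (4.08/7.22)*100 = 56.51 %


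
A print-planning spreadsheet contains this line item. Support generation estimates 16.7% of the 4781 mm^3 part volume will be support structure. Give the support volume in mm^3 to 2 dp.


V_support = 4781 * 0.167 = 798.43 mm^3


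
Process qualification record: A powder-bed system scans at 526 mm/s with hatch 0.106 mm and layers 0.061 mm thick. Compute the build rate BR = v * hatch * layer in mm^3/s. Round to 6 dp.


Rate = 526 * 0.106 * 0.061 = 3.401116 mm^3/s


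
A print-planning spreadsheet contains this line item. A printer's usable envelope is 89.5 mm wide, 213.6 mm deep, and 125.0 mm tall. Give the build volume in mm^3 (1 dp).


V = 89.5 * 213.6 * 125.0 = 2389650.0 mm^3


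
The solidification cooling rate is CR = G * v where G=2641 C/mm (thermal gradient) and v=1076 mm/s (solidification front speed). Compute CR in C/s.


CR = 2641 * 1076 = 2841716 C/s


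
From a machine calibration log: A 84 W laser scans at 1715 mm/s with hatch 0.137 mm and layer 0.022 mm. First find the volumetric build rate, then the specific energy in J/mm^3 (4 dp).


Build rate = 1715 * 0.137 * 0.022 = 5.16901 mm^3/s
SE = 84 / 5.16901 = 16.2507 J/mm^3


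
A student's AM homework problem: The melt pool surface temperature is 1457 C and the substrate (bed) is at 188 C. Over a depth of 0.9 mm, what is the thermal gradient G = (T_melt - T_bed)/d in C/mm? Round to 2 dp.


G = (1457-188)/0.9 = 1410.0 C/mm


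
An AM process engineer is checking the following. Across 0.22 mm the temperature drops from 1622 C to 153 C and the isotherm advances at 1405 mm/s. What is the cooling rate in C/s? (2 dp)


G = (1622-153)/0.22 = 6677.27272727 C/mm
CR = 6677.27272727 * 1405 = 9381568.18 C/s


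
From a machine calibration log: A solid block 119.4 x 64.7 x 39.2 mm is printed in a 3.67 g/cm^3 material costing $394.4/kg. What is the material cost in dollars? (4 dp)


V = 119.4 * 64.7 * 39.2 = 302827.056 mm^3 = 302.827056 cm^3
Mass = 302.827056 * 3.67 / 1000 = 1.1113753 kg
Cost = 1.1113753 * 394.4 = 438.3264 $


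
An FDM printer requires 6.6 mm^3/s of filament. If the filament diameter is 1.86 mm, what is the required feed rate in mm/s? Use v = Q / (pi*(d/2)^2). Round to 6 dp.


A = pi*(1.86/2)^2 = 2.717163
v = 6.6 / 2.717163 = 2.429004 mm/s


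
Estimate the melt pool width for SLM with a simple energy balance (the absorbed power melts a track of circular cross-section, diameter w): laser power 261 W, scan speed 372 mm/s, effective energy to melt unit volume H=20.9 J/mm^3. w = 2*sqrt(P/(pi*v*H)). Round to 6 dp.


w = 2*sqrt(261/(pi*372*20.9)) = 0.206743 mm


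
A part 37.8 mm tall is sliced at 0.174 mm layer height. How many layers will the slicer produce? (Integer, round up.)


Layers = ceil(37.8/0.174) = 218


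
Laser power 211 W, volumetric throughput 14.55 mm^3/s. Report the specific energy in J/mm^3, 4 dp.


SE = 211 / 14.55 = 14.5017 J/mm^3


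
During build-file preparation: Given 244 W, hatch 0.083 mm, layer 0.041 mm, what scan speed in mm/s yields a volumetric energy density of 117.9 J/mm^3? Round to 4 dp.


v = 244 / (117.9*0.083*0.041) = 608.1547 mm/s


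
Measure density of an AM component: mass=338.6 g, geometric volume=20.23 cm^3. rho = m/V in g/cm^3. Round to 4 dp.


rho = 338.6 / 20.23 = 16.7375 g/cm^3


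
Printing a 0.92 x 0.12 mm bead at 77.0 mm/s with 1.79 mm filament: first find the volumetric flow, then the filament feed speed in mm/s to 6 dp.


Q = 0.92 * 0.12 * 77.0 = 8.5008 mm^3/s
A_fil = pi*(1.79/2)^2 = 2.51649426 mm^2
v_feed = 8.5008 / 2.51649426 = 3.378033 mm/s


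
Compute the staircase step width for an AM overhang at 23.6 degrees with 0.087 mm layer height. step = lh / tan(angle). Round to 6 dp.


step = 0.087 / tan(23.6) = 0.199135 mm


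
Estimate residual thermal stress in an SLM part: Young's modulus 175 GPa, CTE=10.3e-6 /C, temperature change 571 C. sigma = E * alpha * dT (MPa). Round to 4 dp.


sigma = 175*1000 * 10.3e-6 * 571 = 1029.2275 MPa


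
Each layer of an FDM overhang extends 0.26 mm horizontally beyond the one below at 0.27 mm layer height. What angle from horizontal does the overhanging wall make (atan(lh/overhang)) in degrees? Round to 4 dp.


angle = atan(0.27/0.26) = 46.0809 degrees


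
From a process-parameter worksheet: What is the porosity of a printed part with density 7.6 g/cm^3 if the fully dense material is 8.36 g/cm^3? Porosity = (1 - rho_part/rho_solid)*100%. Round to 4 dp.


Porosity = (1-7.6/8.36)*100 = 9.0909 %


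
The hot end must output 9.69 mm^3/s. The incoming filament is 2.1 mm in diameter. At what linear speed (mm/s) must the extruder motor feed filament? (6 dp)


A = pi*(2.1/2)^2 = 3.463606
v = 9.69 / 3.463606 = 2.797662 mm/s


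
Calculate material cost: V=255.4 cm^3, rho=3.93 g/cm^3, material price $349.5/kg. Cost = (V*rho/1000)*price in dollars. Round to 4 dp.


Mass = 255.4*3.93/1000 = 1.003722 kg
Cost = 1.003722 * 349.5 = 350.8008 $


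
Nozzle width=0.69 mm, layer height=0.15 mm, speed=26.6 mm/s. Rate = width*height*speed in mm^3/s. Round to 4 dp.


Rate = 0.69 * 0.15 * 26.6 = 2.7531 mm^3/s


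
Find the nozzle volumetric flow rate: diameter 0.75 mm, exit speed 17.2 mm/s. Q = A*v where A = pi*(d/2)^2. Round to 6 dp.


A = pi*(0.75/2)^2 = 0.44178647 mm^2
Q = 0.44178647 * 17.2 = 7.598727 mm^3/s


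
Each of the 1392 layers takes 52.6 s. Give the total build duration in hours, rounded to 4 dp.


t = 1392 * 52.6 / 3600 = 20.3387 hrs


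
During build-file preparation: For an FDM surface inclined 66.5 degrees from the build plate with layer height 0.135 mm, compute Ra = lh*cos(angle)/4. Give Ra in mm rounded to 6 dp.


Ra = 0.135 * cos(66.5) / 4 = 0.013458 mm


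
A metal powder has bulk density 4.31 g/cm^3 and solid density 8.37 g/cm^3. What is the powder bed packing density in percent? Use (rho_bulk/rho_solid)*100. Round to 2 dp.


Packing = (4.31/8.37)*100 = 51.49 %


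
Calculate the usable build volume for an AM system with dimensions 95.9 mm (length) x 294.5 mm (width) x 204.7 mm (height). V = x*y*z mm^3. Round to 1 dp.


V = 95.9 * 294.5 * 204.7 = 5781250.0 mm^3


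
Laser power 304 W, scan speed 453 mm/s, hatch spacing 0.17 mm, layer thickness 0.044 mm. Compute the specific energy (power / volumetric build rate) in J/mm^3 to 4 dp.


Build rate = 453 * 0.17 * 0.044 = 3.38844 mm^3/s
SE = 304 / 3.38844 = 89.7168 J/mm^3


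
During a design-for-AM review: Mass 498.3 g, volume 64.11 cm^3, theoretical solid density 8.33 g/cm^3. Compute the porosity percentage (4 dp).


rho_part = 498.3 / 64.11 = 7.77257838 g/cm^3
Porosity = (1 - 7.77257838/8.33)*100 = 6.6917 %


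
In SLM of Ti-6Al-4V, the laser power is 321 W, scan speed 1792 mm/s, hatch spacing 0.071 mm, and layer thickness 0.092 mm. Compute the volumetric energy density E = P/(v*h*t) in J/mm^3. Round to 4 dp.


E = 321 / (1792*0.071*0.092) = 27.4234 J/mm^3


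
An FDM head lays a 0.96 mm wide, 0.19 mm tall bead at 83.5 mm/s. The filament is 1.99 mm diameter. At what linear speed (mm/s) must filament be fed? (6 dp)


Q = 0.96 * 0.19 * 83.5 = 15.2304 mm^3/s
A_fil = pi*(1.99/2)^2 = 3.11025527 mm^2
v_feed = 15.2304 / 3.11025527 = 4.896833 mm/s


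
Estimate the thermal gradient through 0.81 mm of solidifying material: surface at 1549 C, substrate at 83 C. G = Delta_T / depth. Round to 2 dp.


G = (1549-83)/0.81 = 1809.88 C/mm


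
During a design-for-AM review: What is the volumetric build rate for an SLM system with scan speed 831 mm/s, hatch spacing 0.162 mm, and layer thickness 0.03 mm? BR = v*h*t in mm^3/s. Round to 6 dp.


Rate = 831 * 0.162 * 0.03 = 4.03866 mm^3/s


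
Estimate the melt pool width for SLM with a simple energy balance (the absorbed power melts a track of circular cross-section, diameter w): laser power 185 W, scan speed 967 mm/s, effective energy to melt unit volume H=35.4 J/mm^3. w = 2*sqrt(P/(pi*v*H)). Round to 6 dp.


w = 2*sqrt(185/(pi*967*35.4)) = 0.082952 mm


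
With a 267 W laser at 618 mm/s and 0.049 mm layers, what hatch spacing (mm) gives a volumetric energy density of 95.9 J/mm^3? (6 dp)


h = 267 / (95.9*618*0.049) = 0.091941 mm


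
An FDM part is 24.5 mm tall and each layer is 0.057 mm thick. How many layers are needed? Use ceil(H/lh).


Layers = ceil(24.5/0.057) = 430


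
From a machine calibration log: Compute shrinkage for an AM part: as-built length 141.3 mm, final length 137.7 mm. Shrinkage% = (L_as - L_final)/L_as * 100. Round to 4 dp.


Shrinkage = ((141.3-137.7)/141.3)*100 = 2.5478 %


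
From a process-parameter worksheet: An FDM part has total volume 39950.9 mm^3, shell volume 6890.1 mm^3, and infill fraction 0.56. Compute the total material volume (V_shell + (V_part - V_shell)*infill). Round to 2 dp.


V_infill = (39950.9 - 6890.1) * 0.56 = 18514.05
V_total = 6890.1 + 18514.05 = 25404.15 mm^3


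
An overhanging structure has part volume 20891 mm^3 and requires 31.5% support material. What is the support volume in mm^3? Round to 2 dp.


V_support = 20891 * 0.315 = 6580.67 mm^3


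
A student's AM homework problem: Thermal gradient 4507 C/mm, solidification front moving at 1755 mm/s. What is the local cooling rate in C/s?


CR = 4507 * 1755 = 7909785 C/s


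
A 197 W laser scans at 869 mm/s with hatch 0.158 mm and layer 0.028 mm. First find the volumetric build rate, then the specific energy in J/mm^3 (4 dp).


Build rate = 869 * 0.158 * 0.028 = 3.844456 mm^3/s
SE = 197 / 3.844456 = 51.2426 J/mm^3


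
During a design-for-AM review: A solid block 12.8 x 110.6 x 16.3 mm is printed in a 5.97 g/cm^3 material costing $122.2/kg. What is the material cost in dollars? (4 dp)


V = 12.8 * 110.6 * 16.3 = 23075.584 mm^3 = 23.075584 cm^3
Mass = 23.075584 * 5.97 / 1000 = 0.13776124 kg
Cost = 0.13776124 * 122.2 = 16.8344 $


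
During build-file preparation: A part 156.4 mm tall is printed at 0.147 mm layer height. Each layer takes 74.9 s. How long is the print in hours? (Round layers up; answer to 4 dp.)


Layers = ceil(156.4/0.147) = 1064
t = 1064 * 74.9 / 3600 = 22.1371 hrs


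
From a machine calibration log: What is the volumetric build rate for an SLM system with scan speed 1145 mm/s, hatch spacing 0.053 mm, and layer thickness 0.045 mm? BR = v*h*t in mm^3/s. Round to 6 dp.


Rate = 1145 * 0.053 * 0.045 = 2.730825 mm^3/s


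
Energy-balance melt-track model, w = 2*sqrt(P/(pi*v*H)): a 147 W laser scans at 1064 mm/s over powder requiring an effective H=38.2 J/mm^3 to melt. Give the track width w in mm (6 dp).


w = 2*sqrt(147/(pi*1064*38.2)) = 0.06786 mm


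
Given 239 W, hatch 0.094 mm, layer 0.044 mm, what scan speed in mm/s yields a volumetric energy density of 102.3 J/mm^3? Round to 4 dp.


v = 239 / (102.3*0.094*0.044) = 564.8612 mm/s


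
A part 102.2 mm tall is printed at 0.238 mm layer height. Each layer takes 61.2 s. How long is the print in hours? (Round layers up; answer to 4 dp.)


Layers = ceil(102.2/0.238) = 430
t = 430 * 61.2 / 3600 = 7.31 hrs


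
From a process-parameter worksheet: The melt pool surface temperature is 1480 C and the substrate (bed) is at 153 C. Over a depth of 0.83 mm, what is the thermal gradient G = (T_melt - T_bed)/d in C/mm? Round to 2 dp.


G = (1480-153)/0.83 = 1598.8 C/mm


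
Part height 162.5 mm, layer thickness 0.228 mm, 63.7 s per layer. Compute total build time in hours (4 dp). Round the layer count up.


Layers = ceil(162.5/0.228) = 713
t = 713 * 63.7 / 3600 = 12.6161 hrs


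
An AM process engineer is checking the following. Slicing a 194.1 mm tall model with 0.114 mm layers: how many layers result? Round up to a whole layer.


Layers = ceil(194.1/0.114) = 1703


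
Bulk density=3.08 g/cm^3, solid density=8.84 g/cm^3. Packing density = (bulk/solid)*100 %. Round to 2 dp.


Packing = (3.08/8.84)*100 = 34.84 %


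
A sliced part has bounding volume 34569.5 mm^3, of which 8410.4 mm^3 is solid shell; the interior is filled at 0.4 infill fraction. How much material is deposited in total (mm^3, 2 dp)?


V_infill = (34569.5 - 8410.4) * 0.4 = 10463.64
V_total = 8410.4 + 10463.64 = 18874.04 mm^3


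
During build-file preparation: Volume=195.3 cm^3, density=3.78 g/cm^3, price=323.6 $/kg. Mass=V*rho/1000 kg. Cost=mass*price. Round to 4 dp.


Mass = 195.3*3.78/1000 = 0.738234 kg
Cost = 0.738234 * 323.6 = 238.8925 $


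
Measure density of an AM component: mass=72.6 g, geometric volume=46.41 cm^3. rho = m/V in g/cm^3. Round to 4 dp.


rho = 72.6 / 46.41 = 1.5643 g/cm^3


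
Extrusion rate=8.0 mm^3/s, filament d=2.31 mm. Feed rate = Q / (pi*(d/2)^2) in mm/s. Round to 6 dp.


A = pi*(2.31/2)^2 = 4.190963
v = 8.0 / 4.190963 = 1.908869 mm/s


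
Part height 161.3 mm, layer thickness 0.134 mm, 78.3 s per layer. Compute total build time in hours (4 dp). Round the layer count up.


Layers = ceil(161.3/0.134) = 1204
t = 1204 * 78.3 / 3600 = 26.187 hrs


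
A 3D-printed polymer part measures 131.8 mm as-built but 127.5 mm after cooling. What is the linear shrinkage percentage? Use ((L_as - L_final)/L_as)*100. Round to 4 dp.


Shrinkage = ((131.8-127.5)/131.8)*100 = 3.2625 %


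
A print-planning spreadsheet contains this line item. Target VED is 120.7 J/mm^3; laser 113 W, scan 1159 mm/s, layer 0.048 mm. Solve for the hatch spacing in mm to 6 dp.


h = 113 / (120.7*1159*0.048) = 0.016829 mm


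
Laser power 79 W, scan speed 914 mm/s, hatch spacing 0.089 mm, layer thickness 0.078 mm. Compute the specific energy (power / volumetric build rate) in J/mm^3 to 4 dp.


Build rate = 914 * 0.089 * 0.078 = 6.344988 mm^3/s
SE = 79 / 6.344988 = 12.4508 J/mm^3


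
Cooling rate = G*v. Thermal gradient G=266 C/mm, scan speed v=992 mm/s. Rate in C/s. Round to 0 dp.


CR = 266 * 992 = 263872 C/s


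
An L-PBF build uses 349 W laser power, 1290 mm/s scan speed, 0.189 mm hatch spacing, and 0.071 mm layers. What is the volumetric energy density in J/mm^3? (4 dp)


E = 349 / (1290*0.189*0.071) = 20.1612 J/mm^3


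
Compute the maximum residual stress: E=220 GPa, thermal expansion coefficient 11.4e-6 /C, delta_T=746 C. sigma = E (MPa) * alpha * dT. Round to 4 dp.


sigma = 220*1000 * 11.4e-6 * 746 = 1870.968 MPa


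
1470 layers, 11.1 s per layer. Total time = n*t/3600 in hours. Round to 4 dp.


t = 1470 * 11.1 / 3600 = 4.5325 hrs


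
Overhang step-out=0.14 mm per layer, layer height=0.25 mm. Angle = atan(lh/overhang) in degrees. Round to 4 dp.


angle = atan(0.25/0.14) = 60.7512 degrees


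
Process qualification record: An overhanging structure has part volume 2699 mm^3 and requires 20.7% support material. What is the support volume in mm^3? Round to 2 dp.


V_support = 2699 * 0.207 = 558.69 mm^3


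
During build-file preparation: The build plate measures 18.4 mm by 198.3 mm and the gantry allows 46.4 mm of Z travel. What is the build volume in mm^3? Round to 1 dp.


V = 18.4 * 198.3 * 46.4 = 169300.6 mm^3


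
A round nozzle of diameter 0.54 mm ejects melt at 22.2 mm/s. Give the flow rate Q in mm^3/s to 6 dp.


A = pi*(0.54/2)^2 = 0.2290221 mm^2
Q = 0.2290221 * 22.2 = 5.084291 mm^3/s


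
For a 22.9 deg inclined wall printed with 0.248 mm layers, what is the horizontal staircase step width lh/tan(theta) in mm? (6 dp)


step = 0.248 / tan(22.9) = 0.587098 mm


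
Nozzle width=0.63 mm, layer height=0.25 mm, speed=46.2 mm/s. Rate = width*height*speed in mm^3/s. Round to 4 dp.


Rate = 0.63 * 0.25 * 46.2 = 7.2765 mm^3/s


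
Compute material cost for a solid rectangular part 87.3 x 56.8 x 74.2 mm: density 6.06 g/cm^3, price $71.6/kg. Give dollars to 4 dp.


V = 87.3 * 56.8 * 74.2 = 367931.088 mm^3 = 367.931088 cm^3
Mass = 367.931088 * 6.06 / 1000 = 2.22966239 kg
Cost = 2.22966239 * 71.6 = 159.6438 $


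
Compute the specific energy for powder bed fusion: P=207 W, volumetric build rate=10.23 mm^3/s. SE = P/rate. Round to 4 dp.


SE = 207 / 10.23 = 20.2346 J/mm^3


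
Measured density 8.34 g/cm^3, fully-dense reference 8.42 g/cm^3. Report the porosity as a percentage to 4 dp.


Porosity = (1-8.34/8.42)*100 = 0.9501 %


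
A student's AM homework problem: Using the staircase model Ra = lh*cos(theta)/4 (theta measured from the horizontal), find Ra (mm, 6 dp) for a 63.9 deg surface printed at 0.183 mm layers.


Ra = 0.183 * cos(63.9) / 4 = 0.020127 mm


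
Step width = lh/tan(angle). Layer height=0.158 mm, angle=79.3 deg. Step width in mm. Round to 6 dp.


step = 0.158 / tan(79.3) = 0.029854 mm


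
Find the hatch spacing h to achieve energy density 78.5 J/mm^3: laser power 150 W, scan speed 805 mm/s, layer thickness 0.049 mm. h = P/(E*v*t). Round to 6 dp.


h = 150 / (78.5*805*0.049) = 0.048443 mm


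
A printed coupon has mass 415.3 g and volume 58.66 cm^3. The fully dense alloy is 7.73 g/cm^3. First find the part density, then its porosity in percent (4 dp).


rho_part = 415.3 / 58.66 = 7.07978179 g/cm^3
Porosity = (1 - 7.07978179/7.73)*100 = 8.4116 %


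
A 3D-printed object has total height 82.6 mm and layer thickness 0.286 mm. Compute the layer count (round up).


Layers = ceil(82.6/0.286) = 289


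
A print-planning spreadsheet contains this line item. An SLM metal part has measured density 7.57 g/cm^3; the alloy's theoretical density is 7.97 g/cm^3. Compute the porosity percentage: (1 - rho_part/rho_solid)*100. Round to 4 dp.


Porosity = (1-7.57/7.97)*100 = 5.0188 %


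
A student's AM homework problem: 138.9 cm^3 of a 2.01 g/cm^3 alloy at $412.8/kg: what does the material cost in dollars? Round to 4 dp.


Mass = 138.9*2.01/1000 = 0.279189 kg
Cost = 0.279189 * 412.8 = 115.2492 $


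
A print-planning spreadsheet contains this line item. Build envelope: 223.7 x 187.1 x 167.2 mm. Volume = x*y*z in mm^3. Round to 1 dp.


V = 223.7 * 187.1 * 167.2 = 6998033.9 mm^3


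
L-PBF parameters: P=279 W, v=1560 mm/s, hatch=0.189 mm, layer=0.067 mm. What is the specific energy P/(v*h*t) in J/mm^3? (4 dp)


Build rate = 1560 * 0.189 * 0.067 = 19.75428 mm^3/s
SE = 279 / 19.75428 = 14.1235 J/mm^3


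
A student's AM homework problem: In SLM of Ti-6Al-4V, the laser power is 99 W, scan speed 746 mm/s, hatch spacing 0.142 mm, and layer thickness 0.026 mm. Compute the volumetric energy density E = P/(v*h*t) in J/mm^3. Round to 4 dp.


E = 99 / (746*0.142*0.026) = 35.9447 J/mm^3


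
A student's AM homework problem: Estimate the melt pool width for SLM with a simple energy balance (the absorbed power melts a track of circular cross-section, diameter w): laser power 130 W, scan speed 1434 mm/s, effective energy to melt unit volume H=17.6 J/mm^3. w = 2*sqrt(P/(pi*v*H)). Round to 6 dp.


w = 2*sqrt(130/(pi*1434*17.6)) = 0.080983 mm


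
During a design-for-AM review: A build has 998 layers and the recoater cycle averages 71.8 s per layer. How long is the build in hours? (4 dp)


t = 998 * 71.8 / 3600 = 19.9046 hrs


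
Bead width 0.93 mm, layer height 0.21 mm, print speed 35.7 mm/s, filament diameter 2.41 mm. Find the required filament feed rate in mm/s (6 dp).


Q = 0.93 * 0.21 * 35.7 = 6.97221 mm^3/s
A_fil = pi*(2.41/2)^2 = 4.56167107 mm^2
v_feed = 6.97221 / 4.56167107 = 1.528433 mm/s


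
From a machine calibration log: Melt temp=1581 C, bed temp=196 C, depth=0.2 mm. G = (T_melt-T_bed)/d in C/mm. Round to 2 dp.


G = (1581-196)/0.2 = 6925.0 C/mm


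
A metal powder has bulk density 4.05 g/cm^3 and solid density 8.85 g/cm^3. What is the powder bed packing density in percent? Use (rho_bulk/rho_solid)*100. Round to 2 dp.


Packing = (4.05/8.85)*100 = 45.76 %


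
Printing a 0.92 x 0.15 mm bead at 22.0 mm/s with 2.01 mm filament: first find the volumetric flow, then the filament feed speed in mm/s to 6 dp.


Q = 0.92 * 0.15 * 22.0 = 3.036 mm^3/s
A_fil = pi*(2.01/2)^2 = 3.17308712 mm^2
v_feed = 3.036 / 3.17308712 = 0.956797 mm/s


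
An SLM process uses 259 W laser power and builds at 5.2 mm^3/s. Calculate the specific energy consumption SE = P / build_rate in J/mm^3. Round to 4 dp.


SE = 259 / 5.2 = 49.8077 J/mm^3


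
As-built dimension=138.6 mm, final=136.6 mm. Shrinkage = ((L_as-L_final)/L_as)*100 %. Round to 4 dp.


Shrinkage = ((138.6-136.6)/138.6)*100 = 1.443 %


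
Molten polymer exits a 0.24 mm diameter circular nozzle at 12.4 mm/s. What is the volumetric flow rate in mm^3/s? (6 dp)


A = pi*(0.24/2)^2 = 0.04523893 mm^2
Q = 0.04523893 * 12.4 = 0.560963 mm^3/s


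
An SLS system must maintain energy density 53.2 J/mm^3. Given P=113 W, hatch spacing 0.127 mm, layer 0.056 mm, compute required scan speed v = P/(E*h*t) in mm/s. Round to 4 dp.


v = 113 / (53.2*0.127*0.056) = 298.6586 mm/s


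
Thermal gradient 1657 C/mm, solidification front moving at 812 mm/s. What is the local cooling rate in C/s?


CR = 1657 * 812 = 1345484 C/s


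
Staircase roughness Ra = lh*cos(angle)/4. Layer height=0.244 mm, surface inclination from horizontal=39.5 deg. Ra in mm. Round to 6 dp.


Ra = 0.244 * cos(39.5) / 4 = 0.047069 mm


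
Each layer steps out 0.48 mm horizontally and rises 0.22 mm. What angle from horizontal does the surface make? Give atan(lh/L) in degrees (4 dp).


angle = atan(0.22/0.48) = 24.6236 degrees


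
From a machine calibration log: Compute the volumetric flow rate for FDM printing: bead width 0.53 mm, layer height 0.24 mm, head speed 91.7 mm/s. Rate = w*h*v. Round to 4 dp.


Rate = 0.53 * 0.24 * 91.7 = 11.6642 mm^3/s


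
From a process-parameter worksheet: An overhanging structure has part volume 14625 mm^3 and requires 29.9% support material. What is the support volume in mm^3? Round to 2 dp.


V_support = 14625 * 0.299 = 4372.88 mm^3


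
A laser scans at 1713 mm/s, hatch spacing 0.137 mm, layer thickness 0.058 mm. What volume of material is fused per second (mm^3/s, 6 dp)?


Rate = 1713 * 0.137 * 0.058 = 13.611498 mm^3/s


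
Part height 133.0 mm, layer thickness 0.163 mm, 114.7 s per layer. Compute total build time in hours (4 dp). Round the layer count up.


Layers = ceil(133.0/0.163) = 816
t = 816 * 114.7 / 3600 = 25.9987 hrs


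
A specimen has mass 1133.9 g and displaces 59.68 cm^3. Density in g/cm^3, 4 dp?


rho = 1133.9 / 59.68 = 18.9997 g/cm^3


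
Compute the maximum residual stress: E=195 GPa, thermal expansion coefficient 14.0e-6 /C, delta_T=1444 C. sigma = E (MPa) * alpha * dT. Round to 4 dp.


sigma = 195*1000 * 14.0e-6 * 1444 = 3942.12 MPa


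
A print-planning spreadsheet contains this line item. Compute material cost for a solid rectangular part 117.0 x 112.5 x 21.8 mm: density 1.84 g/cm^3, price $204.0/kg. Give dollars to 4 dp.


V = 117.0 * 112.5 * 21.8 = 286942.5 mm^3 = 286.9425 cm^3
Mass = 286.9425 * 1.84 / 1000 = 0.5279742 kg
Cost = 0.5279742 * 204.0 = 107.7067 $


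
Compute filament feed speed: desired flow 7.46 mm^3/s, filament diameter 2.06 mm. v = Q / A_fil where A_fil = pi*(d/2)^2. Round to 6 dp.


A = pi*(2.06/2)^2 = 3.332916
v = 7.46 / 3.332916 = 2.23828 mm/s


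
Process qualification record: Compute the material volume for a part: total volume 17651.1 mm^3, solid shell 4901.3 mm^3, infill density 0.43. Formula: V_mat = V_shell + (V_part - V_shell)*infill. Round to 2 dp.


V_infill = (17651.1 - 4901.3) * 0.43 = 5482.41
V_total = 4901.3 + 5482.41 = 10383.71 mm^3


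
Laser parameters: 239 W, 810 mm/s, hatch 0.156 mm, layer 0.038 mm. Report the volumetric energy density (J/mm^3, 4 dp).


E = 239 / (810*0.156*0.038) = 49.7742 J/mm^3


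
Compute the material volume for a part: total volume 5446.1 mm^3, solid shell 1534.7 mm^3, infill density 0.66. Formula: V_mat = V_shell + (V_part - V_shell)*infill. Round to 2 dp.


V_infill = (5446.1 - 1534.7) * 0.66 = 2581.52
V_total = 1534.7 + 2581.52 = 4116.22 mm^3


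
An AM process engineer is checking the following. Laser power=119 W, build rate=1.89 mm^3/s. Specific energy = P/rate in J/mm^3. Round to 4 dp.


SE = 119 / 1.89 = 62.963 J/mm^3


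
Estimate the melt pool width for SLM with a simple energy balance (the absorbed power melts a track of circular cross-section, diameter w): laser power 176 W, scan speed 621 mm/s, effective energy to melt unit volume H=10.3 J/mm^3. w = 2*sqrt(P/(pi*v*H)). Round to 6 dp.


w = 2*sqrt(176/(pi*621*10.3)) = 0.187175 mm


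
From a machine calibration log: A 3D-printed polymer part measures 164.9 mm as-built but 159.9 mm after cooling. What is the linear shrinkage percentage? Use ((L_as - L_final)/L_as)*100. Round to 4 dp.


Shrinkage = ((164.9-159.9)/164.9)*100 = 3.0321 %


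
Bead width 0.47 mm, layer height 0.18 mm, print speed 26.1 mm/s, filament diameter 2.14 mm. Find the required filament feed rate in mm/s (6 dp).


Q = 0.47 * 0.18 * 26.1 = 2.20806 mm^3/s
A_fil = pi*(2.14/2)^2 = 3.59680943 mm^2
v_feed = 2.20806 / 3.59680943 = 0.613894 mm/s


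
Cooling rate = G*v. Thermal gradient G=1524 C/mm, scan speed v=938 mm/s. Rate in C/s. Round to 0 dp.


CR = 1524 * 938 = 1429512 C/s


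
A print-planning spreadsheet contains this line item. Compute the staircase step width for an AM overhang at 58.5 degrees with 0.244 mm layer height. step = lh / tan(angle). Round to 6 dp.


step = 0.244 / tan(58.5) = 0.149523 mm


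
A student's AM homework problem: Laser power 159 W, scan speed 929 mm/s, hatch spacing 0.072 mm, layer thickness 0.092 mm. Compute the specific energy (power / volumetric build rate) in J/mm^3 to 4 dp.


Build rate = 929 * 0.072 * 0.092 = 6.153696 mm^3/s
SE = 159 / 6.153696 = 25.8381 J/mm^3


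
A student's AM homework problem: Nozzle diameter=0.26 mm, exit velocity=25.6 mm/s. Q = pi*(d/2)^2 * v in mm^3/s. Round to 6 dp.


A = pi*(0.26/2)^2 = 0.05309292 mm^2
Q = 0.05309292 * 25.6 = 1.359179 mm^3/s


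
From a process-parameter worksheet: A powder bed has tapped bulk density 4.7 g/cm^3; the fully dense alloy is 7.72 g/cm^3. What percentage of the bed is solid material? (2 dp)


Packing = (4.7/7.72)*100 = 60.88 %


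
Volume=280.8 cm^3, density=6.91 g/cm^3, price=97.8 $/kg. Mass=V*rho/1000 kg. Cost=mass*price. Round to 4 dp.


Mass = 280.8*6.91/1000 = 1.940328 kg
Cost = 1.940328 * 97.8 = 189.7641 $


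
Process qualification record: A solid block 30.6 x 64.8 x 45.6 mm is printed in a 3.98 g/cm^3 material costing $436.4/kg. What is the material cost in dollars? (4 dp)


V = 30.6 * 64.8 * 45.6 = 90419.328 mm^3 = 90.419328 cm^3
Mass = 90.419328 * 3.98 / 1000 = 0.35986893 kg
Cost = 0.35986893 * 436.4 = 157.0468 $


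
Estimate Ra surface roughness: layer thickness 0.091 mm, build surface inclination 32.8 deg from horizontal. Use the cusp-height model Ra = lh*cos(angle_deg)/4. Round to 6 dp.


Ra = 0.091 * cos(32.8) / 4 = 0.019123 mm


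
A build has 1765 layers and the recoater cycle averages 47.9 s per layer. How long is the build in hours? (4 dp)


t = 1765 * 47.9 / 3600 = 23.4843 hrs


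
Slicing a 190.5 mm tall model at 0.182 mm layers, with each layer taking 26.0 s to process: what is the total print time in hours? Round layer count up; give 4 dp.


Layers = ceil(190.5/0.182) = 1047
t = 1047 * 26.0 / 3600 = 7.5617 hrs


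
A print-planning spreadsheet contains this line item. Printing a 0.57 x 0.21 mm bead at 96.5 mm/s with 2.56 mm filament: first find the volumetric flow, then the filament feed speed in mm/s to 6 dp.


Q = 0.57 * 0.21 * 96.5 = 11.55105 mm^3/s
A_fil = pi*(2.56/2)^2 = 5.1471854 mm^2
v_feed = 11.55105 / 5.1471854 = 2.244149 mm/s


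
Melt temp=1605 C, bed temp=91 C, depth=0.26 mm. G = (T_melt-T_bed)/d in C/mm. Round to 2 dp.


G = (1605-91)/0.26 = 5823.08 C/mm


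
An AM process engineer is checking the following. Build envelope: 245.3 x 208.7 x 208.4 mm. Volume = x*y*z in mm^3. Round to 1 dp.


V = 245.3 * 208.7 * 208.4 = 10668852.5 mm^3


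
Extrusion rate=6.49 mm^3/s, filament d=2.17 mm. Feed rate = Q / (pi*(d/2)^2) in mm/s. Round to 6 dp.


A = pi*(2.17/2)^2 = 3.698361
v = 6.49 / 3.698361 = 1.754831 mm/s


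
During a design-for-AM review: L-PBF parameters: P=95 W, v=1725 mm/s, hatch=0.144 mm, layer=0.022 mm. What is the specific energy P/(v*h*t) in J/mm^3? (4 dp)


Build rate = 1725 * 0.144 * 0.022 = 5.4648 mm^3/s
SE = 95 / 5.4648 = 17.384 J/mm^3


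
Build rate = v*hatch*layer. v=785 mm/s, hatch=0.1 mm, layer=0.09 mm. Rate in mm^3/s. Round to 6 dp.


Rate = 785 * 0.1 * 0.09 = 7.065 mm^3/s


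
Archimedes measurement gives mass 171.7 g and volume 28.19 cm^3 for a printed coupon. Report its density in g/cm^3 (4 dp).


rho = 171.7 / 28.19 = 6.0908 g/cm^3


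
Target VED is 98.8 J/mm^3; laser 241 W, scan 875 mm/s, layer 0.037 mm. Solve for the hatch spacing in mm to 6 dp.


h = 241 / (98.8*875*0.037) = 0.075344 mm


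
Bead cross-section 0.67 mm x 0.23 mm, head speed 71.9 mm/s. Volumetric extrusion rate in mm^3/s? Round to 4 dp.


Rate = 0.67 * 0.23 * 71.9 = 11.0798 mm^3/s


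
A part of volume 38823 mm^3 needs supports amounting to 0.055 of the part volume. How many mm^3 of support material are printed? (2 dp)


V_support = 38823 * 0.055 = 2135.27 mm^3


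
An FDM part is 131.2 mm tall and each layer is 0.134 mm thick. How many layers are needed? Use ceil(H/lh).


Layers = ceil(131.2/0.134) = 980


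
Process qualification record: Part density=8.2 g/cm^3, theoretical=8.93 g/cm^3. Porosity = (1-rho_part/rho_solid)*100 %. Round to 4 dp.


Porosity = (1-8.2/8.93)*100 = 8.1747 %


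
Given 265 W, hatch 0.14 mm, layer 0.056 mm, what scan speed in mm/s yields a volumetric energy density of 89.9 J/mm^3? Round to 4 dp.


v = 265 / (89.9*0.14*0.056) = 375.9847 mm/s


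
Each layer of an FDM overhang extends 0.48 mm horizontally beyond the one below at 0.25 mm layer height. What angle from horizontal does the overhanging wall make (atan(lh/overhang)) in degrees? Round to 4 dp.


angle = atan(0.25/0.48) = 27.512 degrees


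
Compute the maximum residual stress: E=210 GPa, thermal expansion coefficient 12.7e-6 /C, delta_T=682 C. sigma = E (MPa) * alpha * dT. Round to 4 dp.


sigma = 210*1000 * 12.7e-6 * 682 = 1818.894 MPa


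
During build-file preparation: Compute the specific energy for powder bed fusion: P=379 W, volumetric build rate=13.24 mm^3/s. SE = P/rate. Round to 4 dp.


SE = 379 / 13.24 = 28.6254 J/mm^3


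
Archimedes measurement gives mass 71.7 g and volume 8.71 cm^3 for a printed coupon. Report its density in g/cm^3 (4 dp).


rho = 71.7 / 8.71 = 8.2319 g/cm^3


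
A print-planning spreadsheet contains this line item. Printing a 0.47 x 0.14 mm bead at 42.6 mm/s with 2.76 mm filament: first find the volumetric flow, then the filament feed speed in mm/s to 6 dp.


Q = 0.47 * 0.14 * 42.6 = 2.80308 mm^3/s
A_fil = pi*(2.76/2)^2 = 5.98284905 mm^2
v_feed = 2.80308 / 5.98284905 = 0.468519 mm/s


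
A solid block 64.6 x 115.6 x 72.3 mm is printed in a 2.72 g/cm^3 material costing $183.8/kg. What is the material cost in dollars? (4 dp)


V = 64.6 * 115.6 * 72.3 = 539919.048 mm^3 = 539.919048 cm^3
Mass = 539.919048 * 2.72 / 1000 = 1.46857981 kg
Cost = 1.46857981 * 183.8 = 269.925 $


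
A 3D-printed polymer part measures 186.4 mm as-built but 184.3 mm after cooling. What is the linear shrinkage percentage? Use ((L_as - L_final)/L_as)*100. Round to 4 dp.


Shrinkage = ((186.4-184.3)/186.4)*100 = 1.1266 %


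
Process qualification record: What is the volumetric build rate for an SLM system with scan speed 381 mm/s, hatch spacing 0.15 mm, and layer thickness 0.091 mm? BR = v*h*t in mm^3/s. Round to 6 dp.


Rate = 381 * 0.15 * 0.091 = 5.20065 mm^3/s


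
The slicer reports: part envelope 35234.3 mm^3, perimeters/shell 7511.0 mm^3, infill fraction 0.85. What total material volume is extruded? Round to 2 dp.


V_infill = (35234.3 - 7511.0) * 0.85 = 23564.81
V_total = 7511.0 + 23564.81 = 31075.81 mm^3


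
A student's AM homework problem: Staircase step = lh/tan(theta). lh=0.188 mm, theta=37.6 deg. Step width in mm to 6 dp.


step = 0.188 / tan(37.6) = 0.244123 mm


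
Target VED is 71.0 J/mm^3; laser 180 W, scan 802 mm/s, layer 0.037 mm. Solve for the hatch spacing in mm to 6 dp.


h = 180 / (71.0*802*0.037) = 0.085435 mm


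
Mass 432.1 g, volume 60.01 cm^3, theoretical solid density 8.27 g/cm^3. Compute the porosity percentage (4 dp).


rho_part = 432.1 / 60.01 = 7.20046659 g/cm^3
Porosity = (1 - 7.20046659/8.27)*100 = 12.9327 %


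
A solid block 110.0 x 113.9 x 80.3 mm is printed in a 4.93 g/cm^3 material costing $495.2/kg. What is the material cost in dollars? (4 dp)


V = 110.0 * 113.9 * 80.3 = 1006078.7 mm^3 = 1006.0787 cm^3
Mass = 1006.0787 * 4.93 / 1000 = 4.95996799 kg
Cost = 4.95996799 * 495.2 = 2456.1761 $


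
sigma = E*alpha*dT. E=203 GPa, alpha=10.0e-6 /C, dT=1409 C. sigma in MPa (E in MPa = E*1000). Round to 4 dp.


sigma = 203*1000 * 10.0e-6 * 1409 = 2860.27 MPa


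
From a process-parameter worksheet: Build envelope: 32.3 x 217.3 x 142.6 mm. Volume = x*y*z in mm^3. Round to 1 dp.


V = 32.3 * 217.3 * 142.6 = 1000879.5 mm^3


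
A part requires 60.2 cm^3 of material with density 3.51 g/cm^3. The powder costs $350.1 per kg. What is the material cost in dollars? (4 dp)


Mass = 60.2*3.51/1000 = 0.211302 kg
Cost = 0.211302 * 350.1 = 73.9768 $


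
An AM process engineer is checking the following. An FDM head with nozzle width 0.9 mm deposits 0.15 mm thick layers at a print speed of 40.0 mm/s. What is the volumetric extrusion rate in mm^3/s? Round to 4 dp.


Rate = 0.9 * 0.15 * 40.0 = 5.4 mm^3/s


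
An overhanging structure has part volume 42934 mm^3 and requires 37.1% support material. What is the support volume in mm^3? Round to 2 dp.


V_support = 42934 * 0.371 = 15928.51 mm^3


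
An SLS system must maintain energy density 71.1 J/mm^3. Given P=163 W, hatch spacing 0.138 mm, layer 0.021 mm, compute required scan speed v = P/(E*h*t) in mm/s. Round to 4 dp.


v = 163 / (71.1*0.138*0.021) = 791.0786 mm/s


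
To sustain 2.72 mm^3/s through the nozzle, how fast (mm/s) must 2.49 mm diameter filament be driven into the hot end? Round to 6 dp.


A = pi*(2.49/2)^2 = 4.869547
v = 2.72 / 4.869547 = 0.558574 mm/s


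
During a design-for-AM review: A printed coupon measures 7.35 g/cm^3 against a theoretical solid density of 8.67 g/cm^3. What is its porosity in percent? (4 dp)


Porosity = (1-7.35/8.67)*100 = 15.2249 %


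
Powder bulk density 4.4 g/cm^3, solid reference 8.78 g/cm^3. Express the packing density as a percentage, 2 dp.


Packing = (4.4/8.78)*100 = 50.11 %


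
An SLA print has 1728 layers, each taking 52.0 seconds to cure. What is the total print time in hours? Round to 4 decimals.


t = 1728 * 52.0 / 3600 = 24.96 hrs


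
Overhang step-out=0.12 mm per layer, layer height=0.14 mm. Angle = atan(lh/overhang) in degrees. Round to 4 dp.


angle = atan(0.14/0.12) = 49.3987 degrees


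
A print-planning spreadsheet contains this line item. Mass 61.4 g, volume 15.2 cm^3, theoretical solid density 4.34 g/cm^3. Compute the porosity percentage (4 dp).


rho_part = 61.4 / 15.2 = 4.03947368 g/cm^3
Porosity = (1 - 4.03947368/4.34)*100 = 6.9246 %


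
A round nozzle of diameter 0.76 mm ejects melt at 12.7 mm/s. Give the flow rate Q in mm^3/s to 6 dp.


A = pi*(0.76/2)^2 = 0.45364598 mm^2
Q = 0.45364598 * 12.7 = 5.761304 mm^3/s


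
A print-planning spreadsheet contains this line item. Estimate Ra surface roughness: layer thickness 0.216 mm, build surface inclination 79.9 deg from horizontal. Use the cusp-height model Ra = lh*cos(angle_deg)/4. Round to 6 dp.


Ra = 0.216 * cos(79.9) / 4 = 0.00947 mm


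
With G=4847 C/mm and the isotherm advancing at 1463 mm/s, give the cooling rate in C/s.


CR = 4847 * 1463 = 7091161 C/s


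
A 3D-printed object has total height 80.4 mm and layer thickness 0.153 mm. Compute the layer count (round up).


Layers = ceil(80.4/0.153) = 526


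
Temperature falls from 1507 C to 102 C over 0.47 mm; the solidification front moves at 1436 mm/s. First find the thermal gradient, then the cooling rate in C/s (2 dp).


G = (1507-102)/0.47 = 2989.36170213 C/mm
CR = 2989.36170213 * 1436 = 4292723.4 C/s


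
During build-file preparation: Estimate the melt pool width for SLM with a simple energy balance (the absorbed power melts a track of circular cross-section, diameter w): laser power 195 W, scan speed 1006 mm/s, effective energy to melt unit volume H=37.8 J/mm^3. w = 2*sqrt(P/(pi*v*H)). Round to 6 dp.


w = 2*sqrt(195/(pi*1006*37.8)) = 0.080803 mm


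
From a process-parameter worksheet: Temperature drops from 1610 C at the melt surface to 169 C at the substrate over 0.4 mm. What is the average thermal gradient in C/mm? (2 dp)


G = (1610-169)/0.4 = 3602.5 C/mm


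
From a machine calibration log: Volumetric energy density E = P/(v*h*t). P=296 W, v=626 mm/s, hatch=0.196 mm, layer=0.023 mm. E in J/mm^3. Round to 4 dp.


E = 296 / (626*0.196*0.023) = 104.8899 J/mm^3


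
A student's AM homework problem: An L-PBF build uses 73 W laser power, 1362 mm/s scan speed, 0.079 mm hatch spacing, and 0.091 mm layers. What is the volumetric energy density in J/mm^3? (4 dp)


E = 73 / (1362*0.079*0.091) = 7.4555 J/mm^3
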